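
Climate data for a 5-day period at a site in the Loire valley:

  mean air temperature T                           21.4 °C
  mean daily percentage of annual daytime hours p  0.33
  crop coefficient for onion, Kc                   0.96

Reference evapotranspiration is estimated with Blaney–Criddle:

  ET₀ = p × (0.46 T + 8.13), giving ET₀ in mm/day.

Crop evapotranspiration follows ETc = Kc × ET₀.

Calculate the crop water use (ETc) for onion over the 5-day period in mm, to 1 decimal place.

28.5 mm

ET₀ = 0.33 × (0.46 × 21.4 + 8.13) = 0.33 × 17.974 = 5.9314 mm/d
ETc = Kc × ET₀ = 0.96 × 5.9314 = 5.6941 mm/d
Over 5 days: 5.6941 × 5 = 28.471 mm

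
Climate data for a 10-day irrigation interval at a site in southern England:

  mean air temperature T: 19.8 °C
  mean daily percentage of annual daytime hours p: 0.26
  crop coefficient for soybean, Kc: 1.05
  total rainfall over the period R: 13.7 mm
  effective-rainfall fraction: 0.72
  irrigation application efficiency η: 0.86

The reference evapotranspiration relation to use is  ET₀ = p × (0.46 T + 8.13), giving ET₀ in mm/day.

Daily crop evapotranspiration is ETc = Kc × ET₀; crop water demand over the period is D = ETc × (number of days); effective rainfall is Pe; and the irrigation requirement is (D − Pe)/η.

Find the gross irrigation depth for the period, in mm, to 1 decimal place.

ET₀ = 0.26 × (0.46 × 19.8 + 8.13) = 0.26 × 17.238 = 4.4819 mm/d
ETc = Kc × ET₀ = 1.05 × 4.4819 = 4.7060 mm/d
Crop demand D = ETc × 10 d = 4.7060 × 10 = 47.060 mm
Pe = 0.72 × 13.7 = 9.864 mm
D − Pe = 47.060 − 9.864 = 37.196 mm
Gross irrigation = 37.196 / 0.86 = 43.251 mm

43.3 mm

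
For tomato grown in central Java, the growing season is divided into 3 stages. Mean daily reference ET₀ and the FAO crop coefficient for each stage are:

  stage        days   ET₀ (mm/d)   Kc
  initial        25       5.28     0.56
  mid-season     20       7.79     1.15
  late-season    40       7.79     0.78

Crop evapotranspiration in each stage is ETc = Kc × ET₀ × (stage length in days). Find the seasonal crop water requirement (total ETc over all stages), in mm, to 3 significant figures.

496 mm

initial: 0.56 × 5.28 × 25 = 73.92 mm
mid-season: 1.15 × 7.79 × 20 = 179.17 mm
late-season: 0.78 × 7.79 × 40 = 243.05 mm
Seasonal total = 496.14 mm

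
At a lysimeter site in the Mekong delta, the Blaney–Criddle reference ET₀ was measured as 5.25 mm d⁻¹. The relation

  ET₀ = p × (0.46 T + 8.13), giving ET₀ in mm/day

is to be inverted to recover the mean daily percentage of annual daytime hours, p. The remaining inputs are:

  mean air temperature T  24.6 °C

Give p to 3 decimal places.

0.270

p = ET₀ / (0.46 T + 8.13) = 5.25 / (0.46 × 24.6 + 8.13) = 5.25 / 19.446 = 0.2700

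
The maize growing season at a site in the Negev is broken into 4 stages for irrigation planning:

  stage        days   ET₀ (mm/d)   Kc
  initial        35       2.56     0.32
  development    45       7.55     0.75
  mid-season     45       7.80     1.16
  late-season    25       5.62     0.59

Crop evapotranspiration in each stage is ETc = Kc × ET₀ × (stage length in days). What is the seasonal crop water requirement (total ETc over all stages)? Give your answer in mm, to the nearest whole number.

774 mm

initial: 0.32 × 2.56 × 35 = 28.67 mm
development: 0.75 × 7.55 × 45 = 254.81 mm
mid-season: 1.16 × 7.80 × 45 = 407.16 mm
late-season: 0.59 × 5.62 × 25 = 82.90 mm
Seasonal total = 773.54 mm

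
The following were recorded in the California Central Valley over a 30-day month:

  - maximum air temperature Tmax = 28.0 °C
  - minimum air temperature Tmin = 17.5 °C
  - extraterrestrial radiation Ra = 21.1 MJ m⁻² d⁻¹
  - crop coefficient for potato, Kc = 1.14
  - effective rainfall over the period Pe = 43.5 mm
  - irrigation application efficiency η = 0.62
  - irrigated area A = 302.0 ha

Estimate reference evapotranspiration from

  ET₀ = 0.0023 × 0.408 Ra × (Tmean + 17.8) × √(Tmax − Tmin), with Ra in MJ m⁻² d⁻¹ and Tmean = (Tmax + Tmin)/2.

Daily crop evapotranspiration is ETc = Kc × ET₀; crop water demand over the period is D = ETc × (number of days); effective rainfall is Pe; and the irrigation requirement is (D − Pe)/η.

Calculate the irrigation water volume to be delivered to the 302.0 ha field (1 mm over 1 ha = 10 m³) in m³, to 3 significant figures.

222000 m³

Tmean = (28.0 + 17.5)/2 = 22.75 °C
0.408 Ra = 0.408 × 21.1 = 8.6088 mm/d equivalent
ET₀ = 0.0023 × 8.6088 × (22.75 + 17.8) × √10.5 = 0.0023 × 8.6088 × 40.55 × 3.2404 = 2.6017 mm/d
ETc = Kc × ET₀ = 1.14 × 2.6017 = 2.9659 mm/d
Crop demand D = ETc × 30 d = 2.9659 × 30 = 88.977 mm
D − Pe = 88.977 − 43.5 = 45.477 mm
Gross irrigation = 45.477 / 0.62 = 73.350 mm
Volume = 73.350 mm × 302.0 ha × 10 = 221517.0 m³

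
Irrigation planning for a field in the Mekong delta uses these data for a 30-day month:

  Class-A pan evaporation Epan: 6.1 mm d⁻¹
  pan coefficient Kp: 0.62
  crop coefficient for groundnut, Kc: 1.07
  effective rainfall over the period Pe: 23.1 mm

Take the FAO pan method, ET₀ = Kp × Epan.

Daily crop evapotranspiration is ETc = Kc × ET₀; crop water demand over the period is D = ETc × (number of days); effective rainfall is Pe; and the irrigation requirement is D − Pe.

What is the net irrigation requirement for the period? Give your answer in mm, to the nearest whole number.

98 mm

ET₀ = 0.62 × 6.1 = 3.7820 mm/d
ETc = Kc × ET₀ = 1.07 × 3.7820 = 4.0467 mm/d
Crop demand D = ETc × 30 d = 4.0467 × 30 = 121.401 mm
D − Pe = 121.401 − 23.1 = 98.301 mm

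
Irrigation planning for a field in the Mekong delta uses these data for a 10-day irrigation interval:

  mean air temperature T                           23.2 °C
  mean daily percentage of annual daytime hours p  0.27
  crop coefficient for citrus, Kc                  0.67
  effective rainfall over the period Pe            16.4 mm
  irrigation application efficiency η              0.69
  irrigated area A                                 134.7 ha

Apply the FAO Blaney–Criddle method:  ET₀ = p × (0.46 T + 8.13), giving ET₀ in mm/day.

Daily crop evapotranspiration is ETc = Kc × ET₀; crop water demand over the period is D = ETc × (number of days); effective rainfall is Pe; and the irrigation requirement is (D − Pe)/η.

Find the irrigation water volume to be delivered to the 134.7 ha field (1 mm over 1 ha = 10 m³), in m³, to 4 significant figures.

ET₀ = 0.27 × (0.46 × 23.2 + 8.13) = 0.27 × 18.802 = 5.0765 mm/d
ETc = Kc × ET₀ = 0.67 × 5.0765 = 3.4013 mm/d
Crop demand D = ETc × 10 d = 3.4013 × 10 = 34.013 mm
D − Pe = 34.013 − 16.4 = 17.613 mm
Gross irrigation = 17.613 / 0.69 = 25.526 mm
Volume = 25.526 mm × 134.7 ha × 10 = 34383.5 m³

34380 m³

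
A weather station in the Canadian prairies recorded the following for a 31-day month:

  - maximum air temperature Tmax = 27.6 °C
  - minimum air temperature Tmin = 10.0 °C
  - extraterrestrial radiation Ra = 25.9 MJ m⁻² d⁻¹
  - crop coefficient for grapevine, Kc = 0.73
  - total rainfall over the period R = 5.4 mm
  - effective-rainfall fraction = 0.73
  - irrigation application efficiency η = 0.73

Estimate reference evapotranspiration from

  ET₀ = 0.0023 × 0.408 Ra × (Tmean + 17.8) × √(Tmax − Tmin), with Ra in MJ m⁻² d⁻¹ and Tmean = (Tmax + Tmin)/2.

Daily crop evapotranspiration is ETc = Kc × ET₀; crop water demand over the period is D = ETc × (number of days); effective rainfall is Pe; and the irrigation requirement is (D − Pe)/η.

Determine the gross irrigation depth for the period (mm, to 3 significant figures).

Tmean = (27.6 + 10.0)/2 = 18.80 °C
0.408 Ra = 0.408 × 25.9 = 10.5672 mm/d equivalent
ET₀ = 0.0023 × 10.5672 × (18.80 + 17.8) × √17.6 = 0.0023 × 10.5672 × 36.60 × 4.1952 = 3.7318 mm/d
ETc = Kc × ET₀ = 0.73 × 3.7318 = 2.7242 mm/d
Crop demand D = ETc × 31 d = 2.7242 × 31 = 84.450 mm
Pe = 0.73 × 5.4 = 3.942 mm
D − Pe = 84.450 − 3.942 = 80.508 mm
Gross irrigation = 80.508 / 0.73 = 110.285 mm

110 mm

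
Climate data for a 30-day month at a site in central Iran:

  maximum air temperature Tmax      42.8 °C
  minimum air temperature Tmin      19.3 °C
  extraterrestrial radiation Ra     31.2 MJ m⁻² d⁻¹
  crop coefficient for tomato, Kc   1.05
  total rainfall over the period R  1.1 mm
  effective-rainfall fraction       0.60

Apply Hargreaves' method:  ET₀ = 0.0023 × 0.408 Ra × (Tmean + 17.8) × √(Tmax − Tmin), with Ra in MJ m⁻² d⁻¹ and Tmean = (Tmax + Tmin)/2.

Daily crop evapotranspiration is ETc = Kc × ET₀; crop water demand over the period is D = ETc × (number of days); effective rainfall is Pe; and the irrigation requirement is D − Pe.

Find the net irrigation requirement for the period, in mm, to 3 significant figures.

218 mm

Tmean = (42.8 + 19.3)/2 = 31.05 °C
0.408 Ra = 0.408 × 31.2 = 12.7296 mm/d equivalent
ET₀ = 0.0023 × 12.7296 × (31.05 + 17.8) × √23.5 = 0.0023 × 12.7296 × 48.85 × 4.8477 = 6.9333 mm/d
ETc = Kc × ET₀ = 1.05 × 6.9333 = 7.2800 mm/d
Crop demand D = ETc × 30 d = 7.2800 × 30 = 218.400 mm
Pe = 0.60 × 1.1 = 0.660 mm
D − Pe = 218.400 − 0.660 = 217.740 mm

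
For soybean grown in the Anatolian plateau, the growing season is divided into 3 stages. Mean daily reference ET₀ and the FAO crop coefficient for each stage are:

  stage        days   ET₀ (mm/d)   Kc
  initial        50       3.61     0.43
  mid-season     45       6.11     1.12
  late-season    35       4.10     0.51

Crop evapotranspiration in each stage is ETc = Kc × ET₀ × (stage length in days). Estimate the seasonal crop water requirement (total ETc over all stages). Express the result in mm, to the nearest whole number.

459 mm

initial: 0.43 × 3.61 × 50 = 77.62 mm
mid-season: 1.12 × 6.11 × 45 = 307.94 mm
late-season: 0.51 × 4.10 × 35 = 73.19 mm
Seasonal total = 458.75 mm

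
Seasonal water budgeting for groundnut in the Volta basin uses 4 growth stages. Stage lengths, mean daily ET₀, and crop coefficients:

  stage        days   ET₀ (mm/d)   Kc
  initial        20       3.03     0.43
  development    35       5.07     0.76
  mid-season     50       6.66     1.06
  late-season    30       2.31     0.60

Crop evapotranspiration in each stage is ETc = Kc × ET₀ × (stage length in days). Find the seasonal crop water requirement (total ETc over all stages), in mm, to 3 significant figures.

initial: 0.43 × 3.03 × 20 = 26.06 mm
development: 0.76 × 5.07 × 35 = 134.86 mm
mid-season: 1.06 × 6.66 × 50 = 352.98 mm
late-season: 0.60 × 2.31 × 30 = 41.58 mm
Seasonal total = 555.48 mm

555 mm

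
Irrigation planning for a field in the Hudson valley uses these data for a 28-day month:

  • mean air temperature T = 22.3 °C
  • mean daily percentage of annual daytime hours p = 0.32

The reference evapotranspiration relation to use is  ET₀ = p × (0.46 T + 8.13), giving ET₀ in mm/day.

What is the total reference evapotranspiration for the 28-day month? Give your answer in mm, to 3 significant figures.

ET₀ = 0.32 × (0.46 × 22.3 + 8.13) = 0.32 × 18.388 = 5.8842 mm/d
Monthly total = 5.8842 × 28 = 164.758 mm

165 mm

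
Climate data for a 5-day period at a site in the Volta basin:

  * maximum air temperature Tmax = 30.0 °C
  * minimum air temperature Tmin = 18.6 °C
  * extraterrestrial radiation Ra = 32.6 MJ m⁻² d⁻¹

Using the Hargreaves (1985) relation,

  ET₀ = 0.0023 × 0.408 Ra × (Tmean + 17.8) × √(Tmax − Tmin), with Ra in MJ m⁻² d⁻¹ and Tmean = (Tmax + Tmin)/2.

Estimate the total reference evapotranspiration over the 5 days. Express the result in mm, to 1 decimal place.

21.7 mm

Tmean = (30.0 + 18.6)/2 = 24.30 °C
0.408 Ra = 0.408 × 32.6 = 13.3008 mm/d equivalent
ET₀ = 0.0023 × 13.3008 × (24.30 + 17.8) × √11.4 = 0.0023 × 13.3008 × 42.10 × 3.3764 = 4.3485 mm/d
Over 5 days: 4.3485 × 5 = 21.743 mm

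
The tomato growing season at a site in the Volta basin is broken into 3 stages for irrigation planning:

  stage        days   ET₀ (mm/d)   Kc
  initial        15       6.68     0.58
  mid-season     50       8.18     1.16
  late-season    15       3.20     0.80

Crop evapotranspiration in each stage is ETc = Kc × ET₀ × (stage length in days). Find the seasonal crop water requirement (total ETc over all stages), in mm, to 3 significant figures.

initial: 0.58 × 6.68 × 15 = 58.12 mm
mid-season: 1.16 × 8.18 × 50 = 474.44 mm
late-season: 0.80 × 3.20 × 15 = 38.40 mm
Seasonal total = 570.96 mm

571 mm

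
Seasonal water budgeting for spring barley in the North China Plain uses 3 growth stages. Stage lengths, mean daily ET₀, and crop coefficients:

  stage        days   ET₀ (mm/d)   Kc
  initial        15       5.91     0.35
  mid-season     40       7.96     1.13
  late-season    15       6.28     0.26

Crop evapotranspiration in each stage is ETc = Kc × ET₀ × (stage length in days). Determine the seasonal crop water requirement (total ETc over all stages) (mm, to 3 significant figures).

415 mm

initial: 0.35 × 5.91 × 15 = 31.03 mm
mid-season: 1.13 × 7.96 × 40 = 359.79 mm
late-season: 0.26 × 6.28 × 15 = 24.49 mm
Seasonal total = 415.31 mm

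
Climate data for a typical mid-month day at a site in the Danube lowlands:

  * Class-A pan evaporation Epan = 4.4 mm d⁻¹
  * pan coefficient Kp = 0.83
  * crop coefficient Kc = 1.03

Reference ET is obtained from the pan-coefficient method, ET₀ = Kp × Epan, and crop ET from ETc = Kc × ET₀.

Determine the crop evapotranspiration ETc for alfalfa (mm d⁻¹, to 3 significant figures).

ET₀ = 0.83 × 4.4 = 3.6520 mm/d
ETc = Kc × ET₀ = 1.03 × 3.6520 = 3.7616 mm/d

3.76 mm d⁻¹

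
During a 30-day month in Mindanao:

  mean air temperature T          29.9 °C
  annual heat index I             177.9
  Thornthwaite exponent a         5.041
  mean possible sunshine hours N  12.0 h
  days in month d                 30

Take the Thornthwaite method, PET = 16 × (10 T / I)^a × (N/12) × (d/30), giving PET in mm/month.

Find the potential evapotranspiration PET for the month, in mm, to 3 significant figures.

219 mm

10T/I = 10 × 29.9 / 177.9 = 1.6807
(10T/I)^a = 1.6807^5.041 = 13.6992
Uncorrected PET = 16 × 13.6992 = 219.187 mm
Correction = (N/12)(d/30) = (12.0/12)(30/30) = 1.0000
PET = 219.187 × 1.0000 = 219.187 mm/month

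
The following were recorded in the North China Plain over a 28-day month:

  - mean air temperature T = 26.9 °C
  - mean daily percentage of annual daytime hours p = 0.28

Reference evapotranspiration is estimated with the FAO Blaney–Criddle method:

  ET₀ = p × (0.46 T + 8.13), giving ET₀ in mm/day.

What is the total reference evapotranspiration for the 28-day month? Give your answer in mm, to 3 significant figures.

161 mm

ET₀ = 0.28 × (0.46 × 26.9 + 8.13) = 0.28 × 20.504 = 5.7411 mm/d
Monthly total = 5.7411 × 28 = 160.751 mm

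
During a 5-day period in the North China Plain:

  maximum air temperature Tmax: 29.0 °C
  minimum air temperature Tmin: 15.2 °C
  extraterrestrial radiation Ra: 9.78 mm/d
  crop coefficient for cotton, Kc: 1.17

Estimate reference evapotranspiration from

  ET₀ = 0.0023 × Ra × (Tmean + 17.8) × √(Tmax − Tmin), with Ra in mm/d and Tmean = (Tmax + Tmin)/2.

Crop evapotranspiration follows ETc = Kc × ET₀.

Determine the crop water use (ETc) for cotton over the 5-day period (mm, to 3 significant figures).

19.5 mm

Tmean = (29.0 + 15.2)/2 = 22.10 °C
ET₀ = 0.0023 × 9.78 × (22.10 + 17.8) × √13.8 = 0.0023 × 9.78 × 39.90 × 3.7148 = 3.3341 mm/d
ETc = Kc × ET₀ = 1.17 × 3.3341 = 3.9009 mm/d
Over 5 days: 3.9009 × 5 = 19.505 mm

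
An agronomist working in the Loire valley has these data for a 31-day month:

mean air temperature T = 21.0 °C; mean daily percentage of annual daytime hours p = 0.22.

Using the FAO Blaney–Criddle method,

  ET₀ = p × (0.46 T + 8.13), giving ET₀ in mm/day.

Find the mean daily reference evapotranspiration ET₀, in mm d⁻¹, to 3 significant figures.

ET₀ = 0.22 × (0.46 × 21.0 + 8.13) = 0.22 × 17.790 = 3.9138 mm/d

3.91 mm d⁻¹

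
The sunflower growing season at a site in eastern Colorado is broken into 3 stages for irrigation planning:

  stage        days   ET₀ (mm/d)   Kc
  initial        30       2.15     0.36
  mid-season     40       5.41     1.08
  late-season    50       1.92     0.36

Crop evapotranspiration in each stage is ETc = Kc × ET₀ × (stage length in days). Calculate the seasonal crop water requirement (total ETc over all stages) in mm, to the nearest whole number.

initial: 0.36 × 2.15 × 30 = 23.22 mm
mid-season: 1.08 × 5.41 × 40 = 233.71 mm
late-season: 0.36 × 1.92 × 50 = 34.56 mm
Seasonal total = 291.49 mm

291 mm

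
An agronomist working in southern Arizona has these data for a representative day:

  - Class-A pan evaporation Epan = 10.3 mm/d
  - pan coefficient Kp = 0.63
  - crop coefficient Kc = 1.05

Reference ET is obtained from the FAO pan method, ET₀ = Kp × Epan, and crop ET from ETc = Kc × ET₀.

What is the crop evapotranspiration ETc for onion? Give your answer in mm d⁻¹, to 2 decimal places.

6.81 mm d⁻¹

ET₀ = 0.63 × 10.3 = 6.4890 mm/d
ETc = Kc × ET₀ = 1.05 × 6.4890 = 6.8135 mm/d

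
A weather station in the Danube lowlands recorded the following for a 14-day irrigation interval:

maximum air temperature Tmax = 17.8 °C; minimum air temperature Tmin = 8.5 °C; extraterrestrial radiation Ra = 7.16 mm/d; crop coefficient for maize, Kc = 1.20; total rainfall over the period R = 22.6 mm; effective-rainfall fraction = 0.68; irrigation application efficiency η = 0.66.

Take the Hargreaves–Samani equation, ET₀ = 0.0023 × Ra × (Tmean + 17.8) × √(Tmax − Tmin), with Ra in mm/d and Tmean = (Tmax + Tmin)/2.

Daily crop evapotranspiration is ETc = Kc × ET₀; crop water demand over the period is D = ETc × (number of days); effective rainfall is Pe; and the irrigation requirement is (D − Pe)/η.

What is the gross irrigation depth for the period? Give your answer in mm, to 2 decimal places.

Tmean = (17.8 + 8.5)/2 = 13.15 °C
ET₀ = 0.0023 × 7.16 × (13.15 + 17.8) × √9.3 = 0.0023 × 7.16 × 30.95 × 3.0496 = 1.5543 mm/d
ETc = Kc × ET₀ = 1.20 × 1.5543 = 1.8652 mm/d
Crop demand D = ETc × 14 d = 1.8652 × 14 = 26.113 mm
Pe = 0.68 × 22.6 = 15.368 mm
D − Pe = 26.113 − 15.368 = 10.745 mm
Gross irrigation = 10.745 / 0.66 = 16.280 mm

16.28 mm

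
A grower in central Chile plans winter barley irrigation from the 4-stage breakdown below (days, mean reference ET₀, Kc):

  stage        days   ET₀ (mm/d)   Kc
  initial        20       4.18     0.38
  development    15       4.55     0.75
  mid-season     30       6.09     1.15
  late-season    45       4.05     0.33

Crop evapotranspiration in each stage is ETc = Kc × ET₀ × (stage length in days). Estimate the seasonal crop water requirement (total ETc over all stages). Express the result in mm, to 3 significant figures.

353 mm

initial: 0.38 × 4.18 × 20 = 31.77 mm
development: 0.75 × 4.55 × 15 = 51.19 mm
mid-season: 1.15 × 6.09 × 30 = 210.11 mm
late-season: 0.33 × 4.05 × 45 = 60.14 mm
Seasonal total = 353.21 mm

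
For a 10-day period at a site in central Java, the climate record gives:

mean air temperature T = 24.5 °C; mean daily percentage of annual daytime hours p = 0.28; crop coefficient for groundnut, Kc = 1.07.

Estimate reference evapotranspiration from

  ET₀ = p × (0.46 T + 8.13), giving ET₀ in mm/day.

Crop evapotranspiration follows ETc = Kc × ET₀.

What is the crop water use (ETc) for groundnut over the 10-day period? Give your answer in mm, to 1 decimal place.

58.1 mm

ET₀ = 0.28 × (0.46 × 24.5 + 8.13) = 0.28 × 19.400 = 5.4320 mm/d
ETc = Kc × ET₀ = 1.07 × 5.4320 = 5.8122 mm/d
Over 10 days: 5.8122 × 10 = 58.122 mm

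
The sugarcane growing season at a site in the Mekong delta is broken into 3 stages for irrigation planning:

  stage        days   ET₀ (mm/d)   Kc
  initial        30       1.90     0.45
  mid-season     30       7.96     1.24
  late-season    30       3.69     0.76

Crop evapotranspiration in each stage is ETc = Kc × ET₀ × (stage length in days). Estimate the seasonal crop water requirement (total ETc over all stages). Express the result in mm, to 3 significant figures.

initial: 0.45 × 1.90 × 30 = 25.65 mm
mid-season: 1.24 × 7.96 × 30 = 296.11 mm
late-season: 0.76 × 3.69 × 30 = 84.13 mm
Seasonal total = 405.89 mm

406 mm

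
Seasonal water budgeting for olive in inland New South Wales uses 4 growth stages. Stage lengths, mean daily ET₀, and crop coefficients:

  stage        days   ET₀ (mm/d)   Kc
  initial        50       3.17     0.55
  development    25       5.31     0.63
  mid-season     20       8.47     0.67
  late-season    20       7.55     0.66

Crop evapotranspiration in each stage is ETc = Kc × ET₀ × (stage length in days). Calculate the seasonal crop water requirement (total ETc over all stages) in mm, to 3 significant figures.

initial: 0.55 × 3.17 × 50 = 87.18 mm
development: 0.63 × 5.31 × 25 = 83.63 mm
mid-season: 0.67 × 8.47 × 20 = 113.50 mm
late-season: 0.66 × 7.55 × 20 = 99.66 mm
Seasonal total = 383.97 mm

384 mm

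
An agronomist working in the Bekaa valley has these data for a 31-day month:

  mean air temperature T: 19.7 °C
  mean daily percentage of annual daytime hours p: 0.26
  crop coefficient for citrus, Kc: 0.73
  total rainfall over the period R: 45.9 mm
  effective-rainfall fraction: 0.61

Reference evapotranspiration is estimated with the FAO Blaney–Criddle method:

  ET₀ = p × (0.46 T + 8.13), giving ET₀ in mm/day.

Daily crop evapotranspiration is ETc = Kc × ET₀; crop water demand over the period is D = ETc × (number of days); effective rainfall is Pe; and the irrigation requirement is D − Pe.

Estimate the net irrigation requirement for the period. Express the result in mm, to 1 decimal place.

ET₀ = 0.26 × (0.46 × 19.7 + 8.13) = 0.26 × 17.192 = 4.4699 mm/d
ETc = Kc × ET₀ = 0.73 × 4.4699 = 3.2630 mm/d
Crop demand D = ETc × 31 d = 3.2630 × 31 = 101.153 mm
Pe = 0.61 × 45.9 = 27.999 mm
D − Pe = 101.153 − 27.999 = 73.154 mm

73.2 mm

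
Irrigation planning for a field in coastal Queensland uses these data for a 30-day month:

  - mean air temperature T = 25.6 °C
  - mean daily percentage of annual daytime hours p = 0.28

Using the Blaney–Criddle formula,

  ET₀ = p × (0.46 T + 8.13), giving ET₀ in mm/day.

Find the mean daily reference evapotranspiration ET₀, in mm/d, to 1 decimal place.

5.6 mm/d

ET₀ = 0.28 × (0.46 × 25.6 + 8.13) = 0.28 × 19.906 = 5.5737 mm/d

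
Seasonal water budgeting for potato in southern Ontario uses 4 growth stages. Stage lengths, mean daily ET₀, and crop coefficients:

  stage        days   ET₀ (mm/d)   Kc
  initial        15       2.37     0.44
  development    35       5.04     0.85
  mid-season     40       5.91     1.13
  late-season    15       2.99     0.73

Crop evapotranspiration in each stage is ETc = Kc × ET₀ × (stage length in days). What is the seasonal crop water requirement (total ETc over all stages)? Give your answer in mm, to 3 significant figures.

initial: 0.44 × 2.37 × 15 = 15.64 mm
development: 0.85 × 5.04 × 35 = 149.94 mm
mid-season: 1.13 × 5.91 × 40 = 267.13 mm
late-season: 0.73 × 2.99 × 15 = 32.74 mm
Seasonal total = 465.45 mm

465 mm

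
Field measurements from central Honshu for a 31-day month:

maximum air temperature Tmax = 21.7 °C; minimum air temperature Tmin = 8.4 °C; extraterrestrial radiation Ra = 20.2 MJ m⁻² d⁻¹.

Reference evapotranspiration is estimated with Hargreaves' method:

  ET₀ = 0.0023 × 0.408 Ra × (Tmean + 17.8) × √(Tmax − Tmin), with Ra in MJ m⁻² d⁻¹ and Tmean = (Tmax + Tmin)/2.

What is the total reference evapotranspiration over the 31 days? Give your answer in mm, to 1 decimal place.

70.4 mm

Tmean = (21.7 + 8.4)/2 = 15.05 °C
0.408 Ra = 0.408 × 20.2 = 8.2416 mm/d equivalent
ET₀ = 0.0023 × 8.2416 × (15.05 + 17.8) × √13.3 = 0.0023 × 8.2416 × 32.85 × 3.6469 = 2.2709 mm/d
Over 31 days: 2.2709 × 31 = 70.398 mm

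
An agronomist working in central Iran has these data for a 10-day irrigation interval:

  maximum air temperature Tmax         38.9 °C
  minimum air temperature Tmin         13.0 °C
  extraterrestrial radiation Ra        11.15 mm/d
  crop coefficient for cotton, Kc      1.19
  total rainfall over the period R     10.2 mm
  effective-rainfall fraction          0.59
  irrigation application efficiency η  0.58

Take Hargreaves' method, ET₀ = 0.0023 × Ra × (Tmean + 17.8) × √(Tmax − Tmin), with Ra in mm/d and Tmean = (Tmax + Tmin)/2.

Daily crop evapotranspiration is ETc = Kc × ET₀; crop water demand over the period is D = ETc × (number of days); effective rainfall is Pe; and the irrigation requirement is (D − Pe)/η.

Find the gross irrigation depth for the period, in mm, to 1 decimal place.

Tmean = (38.9 + 13.0)/2 = 25.95 °C
ET₀ = 0.0023 × 11.15 × (25.95 + 17.8) × √25.9 = 0.0023 × 11.15 × 43.75 × 5.0892 = 5.7099 mm/d
ETc = Kc × ET₀ = 1.19 × 5.7099 = 6.7948 mm/d
Crop demand D = ETc × 10 d = 6.7948 × 10 = 67.948 mm
Pe = 0.59 × 10.2 = 6.018 mm
D − Pe = 67.948 − 6.018 = 61.930 mm
Gross irrigation = 61.930 / 0.58 = 106.776 mm

106.8 mm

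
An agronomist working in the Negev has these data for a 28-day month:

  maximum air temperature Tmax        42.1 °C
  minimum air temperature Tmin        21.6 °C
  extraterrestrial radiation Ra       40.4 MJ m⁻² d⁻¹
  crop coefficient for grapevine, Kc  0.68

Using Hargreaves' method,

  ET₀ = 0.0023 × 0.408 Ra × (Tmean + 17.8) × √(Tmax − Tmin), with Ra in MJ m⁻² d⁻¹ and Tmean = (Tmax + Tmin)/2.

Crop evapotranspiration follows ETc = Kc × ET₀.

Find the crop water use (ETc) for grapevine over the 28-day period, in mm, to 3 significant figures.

Tmean = (42.1 + 21.6)/2 = 31.85 °C
0.408 Ra = 0.408 × 40.4 = 16.4832 mm/d equivalent
ET₀ = 0.0023 × 16.4832 × (31.85 + 17.8) × √20.5 = 0.0023 × 16.4832 × 49.65 × 4.5277 = 8.5225 mm/d
ETc = Kc × ET₀ = 0.68 × 8.5225 = 5.7953 mm/d
Over 28 days: 5.7953 × 28 = 162.268 mm

162 mm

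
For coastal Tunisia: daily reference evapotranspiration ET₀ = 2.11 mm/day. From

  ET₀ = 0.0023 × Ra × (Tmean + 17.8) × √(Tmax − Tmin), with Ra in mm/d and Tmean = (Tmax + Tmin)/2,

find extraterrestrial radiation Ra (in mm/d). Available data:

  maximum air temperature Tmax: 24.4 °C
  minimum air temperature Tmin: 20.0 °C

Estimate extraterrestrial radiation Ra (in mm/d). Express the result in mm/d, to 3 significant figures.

10.9 mm/d

Tmean = 22.20 °C; √ΔT = 2.0976
Ra = ET₀ / [0.0023 × (Tmean+17.8) × √ΔT] = 2.11 / (0.0023 × 40.00 × 2.0976) = 10.934 mm/d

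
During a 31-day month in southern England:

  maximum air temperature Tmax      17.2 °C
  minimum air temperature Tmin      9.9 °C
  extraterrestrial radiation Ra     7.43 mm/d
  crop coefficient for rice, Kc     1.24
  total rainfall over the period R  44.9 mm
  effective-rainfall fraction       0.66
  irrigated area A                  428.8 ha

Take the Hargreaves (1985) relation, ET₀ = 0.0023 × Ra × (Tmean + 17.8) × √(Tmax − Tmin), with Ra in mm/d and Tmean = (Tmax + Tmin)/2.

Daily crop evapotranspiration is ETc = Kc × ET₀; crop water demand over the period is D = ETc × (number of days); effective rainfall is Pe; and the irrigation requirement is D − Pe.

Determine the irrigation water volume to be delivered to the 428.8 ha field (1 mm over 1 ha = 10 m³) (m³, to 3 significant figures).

112000 m³

Tmean = (17.2 + 9.9)/2 = 13.55 °C
ET₀ = 0.0023 × 7.43 × (13.55 + 17.8) × √7.3 = 0.0023 × 7.43 × 31.35 × 2.7019 = 1.4475 mm/d
ETc = Kc × ET₀ = 1.24 × 1.4475 = 1.7949 mm/d
Crop demand D = ETc × 31 d = 1.7949 × 31 = 55.642 mm
Pe = 0.66 × 44.9 = 29.634 mm
D − Pe = 55.642 − 29.634 = 26.008 mm
Volume = 26.008 mm × 428.8 ha × 10 = 111522.3 m³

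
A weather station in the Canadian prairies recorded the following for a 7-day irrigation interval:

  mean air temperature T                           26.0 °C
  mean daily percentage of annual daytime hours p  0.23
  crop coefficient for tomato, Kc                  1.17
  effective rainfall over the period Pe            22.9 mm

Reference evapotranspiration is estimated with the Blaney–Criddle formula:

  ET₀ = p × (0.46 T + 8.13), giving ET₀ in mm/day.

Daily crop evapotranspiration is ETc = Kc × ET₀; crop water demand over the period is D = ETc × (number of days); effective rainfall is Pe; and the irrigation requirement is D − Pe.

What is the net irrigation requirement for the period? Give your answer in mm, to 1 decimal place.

ET₀ = 0.23 × (0.46 × 26.0 + 8.13) = 0.23 × 20.090 = 4.6207 mm/d
ETc = Kc × ET₀ = 1.17 × 4.6207 = 5.4062 mm/d
Crop demand D = ETc × 7 d = 5.4062 × 7 = 37.843 mm
D − Pe = 37.843 − 22.9 = 14.943 mm

14.9 mm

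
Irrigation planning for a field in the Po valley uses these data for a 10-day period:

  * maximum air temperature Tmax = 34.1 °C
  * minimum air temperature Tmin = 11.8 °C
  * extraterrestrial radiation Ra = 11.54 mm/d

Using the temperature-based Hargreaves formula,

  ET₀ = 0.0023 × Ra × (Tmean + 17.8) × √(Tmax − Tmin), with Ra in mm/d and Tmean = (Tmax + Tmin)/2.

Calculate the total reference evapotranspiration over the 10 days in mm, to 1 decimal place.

51.1 mm

Tmean = (34.1 + 11.8)/2 = 22.95 °C
ET₀ = 0.0023 × 11.54 × (22.95 + 17.8) × √22.3 = 0.0023 × 11.54 × 40.75 × 4.7223 = 5.1076 mm/d
Over 10 days: 5.1076 × 10 = 51.076 mm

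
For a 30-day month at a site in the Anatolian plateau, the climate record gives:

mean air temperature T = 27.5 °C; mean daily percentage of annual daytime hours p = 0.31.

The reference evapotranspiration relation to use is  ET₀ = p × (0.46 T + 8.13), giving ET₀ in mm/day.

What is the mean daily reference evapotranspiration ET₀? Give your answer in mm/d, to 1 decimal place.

ET₀ = 0.31 × (0.46 × 27.5 + 8.13) = 0.31 × 20.780 = 6.4418 mm/d

6.4 mm/d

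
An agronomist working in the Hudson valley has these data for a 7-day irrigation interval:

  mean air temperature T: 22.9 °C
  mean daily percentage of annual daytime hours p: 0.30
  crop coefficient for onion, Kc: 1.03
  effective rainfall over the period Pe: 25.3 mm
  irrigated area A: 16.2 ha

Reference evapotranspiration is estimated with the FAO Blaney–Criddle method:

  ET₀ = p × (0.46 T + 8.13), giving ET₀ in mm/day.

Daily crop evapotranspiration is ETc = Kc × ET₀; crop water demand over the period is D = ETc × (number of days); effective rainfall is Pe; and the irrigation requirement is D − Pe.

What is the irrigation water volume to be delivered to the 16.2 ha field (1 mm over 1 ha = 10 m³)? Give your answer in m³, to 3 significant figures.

2440 m³

ET₀ = 0.30 × (0.46 × 22.9 + 8.13) = 0.30 × 18.664 = 5.5992 mm/d
ETc = Kc × ET₀ = 1.03 × 5.5992 = 5.7672 mm/d
Crop demand D = ETc × 7 d = 5.7672 × 7 = 40.370 mm
D − Pe = 40.370 − 25.3 = 15.070 mm
Volume = 15.070 mm × 16.2 ha × 10 = 2441.3 m³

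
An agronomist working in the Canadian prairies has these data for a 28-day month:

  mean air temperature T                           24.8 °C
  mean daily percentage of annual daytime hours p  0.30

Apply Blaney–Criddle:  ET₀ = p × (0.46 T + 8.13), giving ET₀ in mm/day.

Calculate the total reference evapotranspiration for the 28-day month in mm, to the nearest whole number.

164 mm

ET₀ = 0.30 × (0.46 × 24.8 + 8.13) = 0.30 × 19.538 = 5.8614 mm/d
Monthly total = 5.8614 × 28 = 164.119 mm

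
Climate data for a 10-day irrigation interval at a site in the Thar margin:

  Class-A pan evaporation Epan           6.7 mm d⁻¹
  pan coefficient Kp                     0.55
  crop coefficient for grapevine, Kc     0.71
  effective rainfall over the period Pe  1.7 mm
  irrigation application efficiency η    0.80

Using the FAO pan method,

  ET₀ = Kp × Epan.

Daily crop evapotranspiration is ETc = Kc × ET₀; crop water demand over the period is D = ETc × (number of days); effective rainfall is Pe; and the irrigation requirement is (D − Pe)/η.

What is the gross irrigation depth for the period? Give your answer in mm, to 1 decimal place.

ET₀ = 0.55 × 6.7 = 3.6850 mm/d
ETc = Kc × ET₀ = 0.71 × 3.6850 = 2.6164 mm/d
Crop demand D = ETc × 10 d = 2.6164 × 10 = 26.164 mm
D − Pe = 26.164 − 1.7 = 24.464 mm
Gross irrigation = 24.464 / 0.80 = 30.580 mm

30.6 mm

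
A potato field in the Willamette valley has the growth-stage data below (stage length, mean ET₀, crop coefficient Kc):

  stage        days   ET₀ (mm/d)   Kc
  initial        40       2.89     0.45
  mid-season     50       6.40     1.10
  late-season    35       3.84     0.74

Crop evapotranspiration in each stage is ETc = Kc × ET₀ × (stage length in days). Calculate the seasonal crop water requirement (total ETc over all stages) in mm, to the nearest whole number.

503 mm

initial: 0.45 × 2.89 × 40 = 52.02 mm
mid-season: 1.10 × 6.40 × 50 = 352.00 mm
late-season: 0.74 × 3.84 × 35 = 99.46 mm
Seasonal total = 503.48 mm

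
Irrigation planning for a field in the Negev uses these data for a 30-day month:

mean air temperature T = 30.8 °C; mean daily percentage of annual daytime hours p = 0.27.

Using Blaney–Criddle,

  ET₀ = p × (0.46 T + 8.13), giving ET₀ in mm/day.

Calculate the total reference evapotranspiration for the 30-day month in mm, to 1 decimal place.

180.6 mm

ET₀ = 0.27 × (0.46 × 30.8 + 8.13) = 0.27 × 22.298 = 6.0205 mm/d
Monthly total = 6.0205 × 30 = 180.615 mm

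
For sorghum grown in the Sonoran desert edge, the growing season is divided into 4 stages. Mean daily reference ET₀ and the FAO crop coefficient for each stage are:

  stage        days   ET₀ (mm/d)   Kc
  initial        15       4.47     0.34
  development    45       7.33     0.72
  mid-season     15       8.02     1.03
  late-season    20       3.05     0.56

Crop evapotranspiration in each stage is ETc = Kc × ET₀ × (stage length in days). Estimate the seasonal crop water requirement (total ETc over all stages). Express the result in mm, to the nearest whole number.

418 mm

initial: 0.34 × 4.47 × 15 = 22.80 mm
development: 0.72 × 7.33 × 45 = 237.49 mm
mid-season: 1.03 × 8.02 × 15 = 123.91 mm
late-season: 0.56 × 3.05 × 20 = 34.16 mm
Seasonal total = 418.36 mm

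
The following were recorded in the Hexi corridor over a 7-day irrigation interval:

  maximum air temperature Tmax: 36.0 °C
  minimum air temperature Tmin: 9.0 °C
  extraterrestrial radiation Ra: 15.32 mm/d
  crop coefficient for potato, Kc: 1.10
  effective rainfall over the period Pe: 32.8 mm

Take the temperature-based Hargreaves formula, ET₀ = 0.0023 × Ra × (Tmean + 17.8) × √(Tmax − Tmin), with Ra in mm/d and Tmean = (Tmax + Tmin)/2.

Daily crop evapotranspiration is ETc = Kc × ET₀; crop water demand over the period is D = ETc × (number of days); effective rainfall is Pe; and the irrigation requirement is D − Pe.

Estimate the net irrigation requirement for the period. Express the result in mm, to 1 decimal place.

Tmean = (36.0 + 9.0)/2 = 22.50 °C
ET₀ = 0.0023 × 15.32 × (22.50 + 17.8) × √27.0 = 0.0023 × 15.32 × 40.30 × 5.1962 = 7.3787 mm/d
ETc = Kc × ET₀ = 1.10 × 7.3787 = 8.1166 mm/d
Crop demand D = ETc × 7 d = 8.1166 × 7 = 56.816 mm
D − Pe = 56.816 − 32.8 = 24.016 mm

24.0 mm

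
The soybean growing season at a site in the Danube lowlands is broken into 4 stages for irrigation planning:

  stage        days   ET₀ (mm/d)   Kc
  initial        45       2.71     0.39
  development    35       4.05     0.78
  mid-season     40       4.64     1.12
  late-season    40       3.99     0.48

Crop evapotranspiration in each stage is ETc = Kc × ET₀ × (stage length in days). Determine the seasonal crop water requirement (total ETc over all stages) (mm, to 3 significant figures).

443 mm

initial: 0.39 × 2.71 × 45 = 47.56 mm
development: 0.78 × 4.05 × 35 = 110.57 mm
mid-season: 1.12 × 4.64 × 40 = 207.87 mm
late-season: 0.48 × 3.99 × 40 = 76.61 mm
Seasonal total = 442.61 mm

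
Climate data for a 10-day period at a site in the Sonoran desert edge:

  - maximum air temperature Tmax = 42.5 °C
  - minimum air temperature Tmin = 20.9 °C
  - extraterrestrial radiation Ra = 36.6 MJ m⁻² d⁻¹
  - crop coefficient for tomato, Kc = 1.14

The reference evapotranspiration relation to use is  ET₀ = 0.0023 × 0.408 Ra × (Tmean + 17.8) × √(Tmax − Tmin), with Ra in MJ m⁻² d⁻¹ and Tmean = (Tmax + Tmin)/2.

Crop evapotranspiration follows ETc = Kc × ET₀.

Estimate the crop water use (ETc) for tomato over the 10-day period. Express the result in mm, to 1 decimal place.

Tmean = (42.5 + 20.9)/2 = 31.70 °C
0.408 Ra = 0.408 × 36.6 = 14.9328 mm/d equivalent
ET₀ = 0.0023 × 14.9328 × (31.70 + 17.8) × √21.6 = 0.0023 × 14.9328 × 49.50 × 4.6476 = 7.9014 mm/d
ETc = Kc × ET₀ = 1.14 × 7.9014 = 9.0076 mm/d
Over 10 days: 9.0076 × 10 = 90.076 mm

90.1 mm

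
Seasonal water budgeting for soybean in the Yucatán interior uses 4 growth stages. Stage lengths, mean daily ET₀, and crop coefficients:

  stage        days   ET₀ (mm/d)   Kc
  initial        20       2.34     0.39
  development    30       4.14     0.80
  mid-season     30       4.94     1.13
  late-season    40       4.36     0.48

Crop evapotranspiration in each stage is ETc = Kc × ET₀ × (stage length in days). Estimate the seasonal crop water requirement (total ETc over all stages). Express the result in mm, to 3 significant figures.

369 mm

initial: 0.39 × 2.34 × 20 = 18.25 mm
development: 0.80 × 4.14 × 30 = 99.36 mm
mid-season: 1.13 × 4.94 × 30 = 167.47 mm
late-season: 0.48 × 4.36 × 40 = 83.71 mm
Seasonal total = 368.79 mm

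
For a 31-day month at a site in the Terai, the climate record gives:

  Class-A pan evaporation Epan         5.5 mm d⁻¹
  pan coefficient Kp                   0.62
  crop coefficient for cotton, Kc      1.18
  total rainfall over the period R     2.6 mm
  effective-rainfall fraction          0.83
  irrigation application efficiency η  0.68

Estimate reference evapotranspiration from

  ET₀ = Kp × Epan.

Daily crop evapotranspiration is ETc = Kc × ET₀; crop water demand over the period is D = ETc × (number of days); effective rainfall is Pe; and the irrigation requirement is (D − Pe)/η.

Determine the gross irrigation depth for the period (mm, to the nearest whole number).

180 mm

ET₀ = 0.62 × 5.5 = 3.4100 mm/d
ETc = Kc × ET₀ = 1.18 × 3.4100 = 4.0238 mm/d
Crop demand D = ETc × 31 d = 4.0238 × 31 = 124.738 mm
Pe = 0.83 × 2.6 = 2.158 mm
D − Pe = 124.738 − 2.158 = 122.580 mm
Gross irrigation = 122.580 / 0.68 = 180.265 mm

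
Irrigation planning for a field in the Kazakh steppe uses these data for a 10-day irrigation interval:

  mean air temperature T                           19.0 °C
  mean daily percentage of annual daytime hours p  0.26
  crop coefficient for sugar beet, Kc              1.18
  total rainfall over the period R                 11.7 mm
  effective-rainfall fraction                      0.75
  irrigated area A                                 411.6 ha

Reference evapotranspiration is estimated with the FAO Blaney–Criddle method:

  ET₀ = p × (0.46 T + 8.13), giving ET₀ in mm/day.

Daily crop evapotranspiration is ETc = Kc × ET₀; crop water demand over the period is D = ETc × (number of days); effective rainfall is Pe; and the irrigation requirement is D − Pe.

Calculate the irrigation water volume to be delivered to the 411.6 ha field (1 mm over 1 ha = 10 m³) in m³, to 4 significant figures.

ET₀ = 0.26 × (0.46 × 19.0 + 8.13) = 0.26 × 16.870 = 4.3862 mm/d
ETc = Kc × ET₀ = 1.18 × 4.3862 = 5.1757 mm/d
Crop demand D = ETc × 10 d = 5.1757 × 10 = 51.757 mm
Pe = 0.75 × 11.7 = 8.775 mm
D − Pe = 51.757 − 8.775 = 42.982 mm
Volume = 42.982 mm × 411.6 ha × 10 = 176913.9 m³

176900 m³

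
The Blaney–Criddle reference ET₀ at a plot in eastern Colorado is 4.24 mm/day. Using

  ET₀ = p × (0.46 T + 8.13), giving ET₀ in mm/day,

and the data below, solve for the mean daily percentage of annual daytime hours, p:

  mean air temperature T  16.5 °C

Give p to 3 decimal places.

0.270

p = ET₀ / (0.46 T + 8.13) = 4.24 / (0.46 × 16.5 + 8.13) = 4.24 / 15.720 = 0.2697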